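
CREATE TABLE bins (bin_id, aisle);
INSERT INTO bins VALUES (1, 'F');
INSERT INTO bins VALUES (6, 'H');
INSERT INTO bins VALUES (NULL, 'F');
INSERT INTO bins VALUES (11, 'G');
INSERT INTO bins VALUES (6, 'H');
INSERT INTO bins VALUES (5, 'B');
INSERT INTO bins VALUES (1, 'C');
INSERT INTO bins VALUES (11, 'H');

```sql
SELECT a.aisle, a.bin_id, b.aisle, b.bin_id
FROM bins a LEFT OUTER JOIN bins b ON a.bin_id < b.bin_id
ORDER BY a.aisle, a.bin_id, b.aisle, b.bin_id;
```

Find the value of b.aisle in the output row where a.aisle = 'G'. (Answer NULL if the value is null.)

LEFT JOIN keeps every row from `bins a`; unmatched rows get NULL for `bins b`'s columns.
Matching on a.bin_id < b.bin_id. A NULL in a compared column never satisfies the condition.
- bin_id=1: 5 matching b row(s), so 5 row(s) emitted.
- bin_id=6: 2 matching b row(s), so 2 row(s) emitted.
- bin_id=NULL: no b row matches, row kept with b columns NULL.
- bin_id=11: no b row matches, row kept with b columns NULL.
- bin_id=6: 2 matching b row(s), so 2 row(s) emitted.
- bin_id=5: 4 matching b row(s), so 4 row(s) emitted.
- bin_id=1: 5 matching b row(s), so 5 row(s) emitted.
- bin_id=11: no b row matches, row kept with b columns NULL.

NULL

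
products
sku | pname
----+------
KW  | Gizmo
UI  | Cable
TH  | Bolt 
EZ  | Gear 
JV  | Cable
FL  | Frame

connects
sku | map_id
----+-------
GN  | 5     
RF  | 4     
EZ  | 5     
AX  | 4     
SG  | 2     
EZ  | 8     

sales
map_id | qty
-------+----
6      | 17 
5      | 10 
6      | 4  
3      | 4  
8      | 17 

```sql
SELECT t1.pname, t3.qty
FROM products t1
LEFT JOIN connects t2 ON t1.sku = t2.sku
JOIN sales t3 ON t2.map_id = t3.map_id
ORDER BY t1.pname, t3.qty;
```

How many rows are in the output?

Joins associate left-to-right: products LEFT JOIN connects on sku gives 7 intermediate row(s).
Then INNER JOIN `sales t3` on map_id: keep only rows whose t2.map_id appears in t3.
Result: 2 row(s).

2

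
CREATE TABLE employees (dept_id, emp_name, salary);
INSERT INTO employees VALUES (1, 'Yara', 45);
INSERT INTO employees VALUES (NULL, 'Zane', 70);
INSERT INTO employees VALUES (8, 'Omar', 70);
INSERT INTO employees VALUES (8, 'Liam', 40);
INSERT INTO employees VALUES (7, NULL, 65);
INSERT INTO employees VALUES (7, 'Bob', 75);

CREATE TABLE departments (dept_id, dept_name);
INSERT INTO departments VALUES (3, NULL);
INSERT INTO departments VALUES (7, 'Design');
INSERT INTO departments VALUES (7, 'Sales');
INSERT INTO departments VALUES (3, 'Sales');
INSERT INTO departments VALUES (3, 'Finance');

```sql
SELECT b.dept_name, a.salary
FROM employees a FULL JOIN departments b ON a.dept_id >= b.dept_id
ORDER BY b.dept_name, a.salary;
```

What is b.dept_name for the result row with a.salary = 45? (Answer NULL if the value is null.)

FULL OUTER JOIN keeps every row from both sides; unmatched rows get NULL for the other side's columns.
Matching on a.dept_id >= b.dept_id. A NULL in a compared column never satisfies the condition.
- a (dept_id=1) has no partner → padded with NULL.
- a (dept_id=NULL) has no partner → padded with NULL.
- a (dept_id=8) pairs with 5 row(s) of b.
- a (dept_id=8) pairs with 5 row(s) of b.
- a (dept_id=7) pairs with 5 row(s) of b.
- a (dept_id=7) pairs with 5 row(s) of b.

NULL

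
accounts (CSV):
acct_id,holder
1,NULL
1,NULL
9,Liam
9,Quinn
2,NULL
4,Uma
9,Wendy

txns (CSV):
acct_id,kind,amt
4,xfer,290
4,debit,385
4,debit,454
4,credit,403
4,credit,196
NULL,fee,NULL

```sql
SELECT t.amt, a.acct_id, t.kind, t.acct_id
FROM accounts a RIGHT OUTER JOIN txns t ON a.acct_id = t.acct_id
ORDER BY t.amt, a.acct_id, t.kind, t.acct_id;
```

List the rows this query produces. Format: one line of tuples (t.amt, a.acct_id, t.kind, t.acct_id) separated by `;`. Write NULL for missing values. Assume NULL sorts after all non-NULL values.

RIGHT JOIN keeps every row from `txns`; unmatched rows get NULL for `accounts`'s columns.
Matching on a.acct_id = t.acct_id. A NULL in a compared column never satisfies the condition.
- a[0] acct_id=1 → no match.
- a[1] acct_id=1 → no match.
- a[2] acct_id=9 → no match.
- a[3] acct_id=9 → no match.
- a[4] acct_id=2 → no match.
- a[5] acct_id=4 → 5 match(es) in t → 5 row(s).
- a[6] acct_id=9 → no match.
- 1 t row(s) had no a match → kept, a columns NULL.
After projecting and ordering:
t.amt | a.acct_id | t.kind | t.acct_id
196 | 4 | credit | 4
290 | 4 | xfer | 4
385 | 4 | debit | 4
403 | 4 | credit | 4
454 | 4 | debit | 4
NULL | NULL | fee | NULL

(196, 4, credit, 4); (290, 4, xfer, 4); (385, 4, debit, 4); (403, 4, credit, 4); (454, 4, debit, 4); (NULL, NULL, fee, NULL)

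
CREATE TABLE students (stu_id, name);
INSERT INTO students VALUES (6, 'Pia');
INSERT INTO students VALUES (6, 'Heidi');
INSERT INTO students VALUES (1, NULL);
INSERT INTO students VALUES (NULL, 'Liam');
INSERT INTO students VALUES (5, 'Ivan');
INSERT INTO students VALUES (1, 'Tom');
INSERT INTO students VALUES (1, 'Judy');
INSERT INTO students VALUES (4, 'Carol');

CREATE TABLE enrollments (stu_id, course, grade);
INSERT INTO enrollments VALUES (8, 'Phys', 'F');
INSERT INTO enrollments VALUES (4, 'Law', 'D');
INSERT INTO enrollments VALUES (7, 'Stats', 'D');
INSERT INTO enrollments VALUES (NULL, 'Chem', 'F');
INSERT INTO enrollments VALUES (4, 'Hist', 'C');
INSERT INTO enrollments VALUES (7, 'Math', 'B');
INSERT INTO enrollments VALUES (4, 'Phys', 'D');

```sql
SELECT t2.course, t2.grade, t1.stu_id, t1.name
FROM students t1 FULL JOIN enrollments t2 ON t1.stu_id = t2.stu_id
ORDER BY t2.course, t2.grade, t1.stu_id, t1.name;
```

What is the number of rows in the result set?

14

FULL OUTER JOIN keeps every row from both sides; unmatched rows get NULL for the other side's columns.
Matching on t1.stu_id = t2.stu_id. A NULL in a compared column never satisfies the condition.
- t1 (stu_id=6) has no partner → padded with NULL.
- t1 (stu_id=6) has no partner → padded with NULL.
- t1 (stu_id=1) has no partner → padded with NULL.
- t1 (stu_id=NULL) has no partner → padded with NULL.
- t1 (stu_id=5) has no partner → padded with NULL.
- t1 (stu_id=1) has no partner → padded with NULL.
- t1 (stu_id=1) has no partner → padded with NULL.
- t1 (stu_id=4) pairs with 3 row(s) of t2.
- 4 t2 row(s) had no t1 match → kept, t1 columns NULL.
Total: 3 matched + 11 padded = 14 rows.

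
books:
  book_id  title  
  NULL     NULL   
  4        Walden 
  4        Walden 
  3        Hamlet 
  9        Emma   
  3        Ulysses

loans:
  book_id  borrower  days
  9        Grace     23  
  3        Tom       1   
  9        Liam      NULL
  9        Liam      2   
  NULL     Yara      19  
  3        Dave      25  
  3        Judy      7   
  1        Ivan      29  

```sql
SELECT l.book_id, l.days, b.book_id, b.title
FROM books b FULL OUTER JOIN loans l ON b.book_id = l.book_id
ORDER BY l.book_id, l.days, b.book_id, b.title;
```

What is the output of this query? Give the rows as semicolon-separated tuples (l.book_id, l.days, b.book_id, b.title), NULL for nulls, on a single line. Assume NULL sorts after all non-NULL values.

FULL OUTER JOIN keeps every row from both sides; unmatched rows get NULL for the other side's columns.
Matching on b.book_id = l.book_id. A NULL in a compared column never satisfies the condition.
- b row (book_id=NULL): no match → kept, l columns NULL.
- b row (book_id=4): no match → kept, l columns NULL.
- b row (book_id=4): no match → kept, l columns NULL.
- b row (book_id=3): matches 3 l row(s) → 3 output row(s).
- b row (book_id=9): matches 3 l row(s) → 3 output row(s).
- b row (book_id=3): matches 3 l row(s) → 3 output row(s).
- 2 row(s) from l found no b partner → padded with NULL.

(1, 29, NULL, NULL); (3, 1, 3, Hamlet); (3, 1, 3, Ulysses); (3, 7, 3, Hamlet); (3, 7, 3, Ulysses); (3, 25, 3, Hamlet); (3, 25, 3, Ulysses); (9, 2, 9, Emma); (9, 23, 9, Emma); (9, NULL, 9, Emma); (NULL, 19, NULL, NULL); (NULL, NULL, 4, Walden); (NULL, NULL, 4, Walden); (NULL, NULL, NULL, NULL)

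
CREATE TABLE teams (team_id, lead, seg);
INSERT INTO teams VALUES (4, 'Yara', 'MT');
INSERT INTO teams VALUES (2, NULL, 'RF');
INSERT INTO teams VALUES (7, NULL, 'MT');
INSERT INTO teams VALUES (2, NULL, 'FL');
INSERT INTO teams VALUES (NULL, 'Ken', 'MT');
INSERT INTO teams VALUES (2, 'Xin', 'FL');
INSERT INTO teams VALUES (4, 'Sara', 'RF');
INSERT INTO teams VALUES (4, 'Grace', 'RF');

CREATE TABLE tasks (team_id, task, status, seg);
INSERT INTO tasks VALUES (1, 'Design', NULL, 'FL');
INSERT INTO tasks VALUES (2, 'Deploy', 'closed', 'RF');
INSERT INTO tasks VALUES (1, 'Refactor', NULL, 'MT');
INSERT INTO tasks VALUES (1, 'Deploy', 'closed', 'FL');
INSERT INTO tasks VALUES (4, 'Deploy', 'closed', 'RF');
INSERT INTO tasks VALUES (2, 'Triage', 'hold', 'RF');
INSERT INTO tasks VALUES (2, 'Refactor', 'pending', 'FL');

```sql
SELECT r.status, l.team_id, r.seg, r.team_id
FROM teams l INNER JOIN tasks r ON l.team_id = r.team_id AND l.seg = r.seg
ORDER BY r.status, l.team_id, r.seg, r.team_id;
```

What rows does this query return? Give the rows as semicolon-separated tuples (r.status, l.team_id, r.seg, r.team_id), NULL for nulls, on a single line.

INNER JOIN keeps only pairs where the ON condition holds.
Matching on l.team_id = r.team_id AND l.seg = r.seg. A NULL in a compared column never satisfies the condition.
- l[0] team_id=4, seg=MT → no match; dropped.
- l[1] team_id=2, seg=RF → 2 match(es) in r → 2 row(s).
- l[2] team_id=7, seg=MT → no match; dropped.
- l[3] team_id=2, seg=FL → 1 match(es) in r → 1 row(s).
- l[4] team_id=NULL, seg=MT → no match; dropped.
- l[5] team_id=2, seg=FL → 1 match(es) in r → 1 row(s).
- l[6] team_id=4, seg=RF → 1 match(es) in r → 1 row(s).
- l[7] team_id=4, seg=RF → 1 match(es) in r → 1 row(s).
After projecting and ordering:
r.status | l.team_id | r.seg | r.team_id
closed | 2 | RF | 2
closed | 4 | RF | 4
closed | 4 | RF | 4
hold | 2 | RF | 2
pending | 2 | FL | 2
pending | 2 | FL | 2

(closed, 2, RF, 2); (closed, 4, RF, 4); (closed, 4, RF, 4); (hold, 2, RF, 2); (pending, 2, FL, 2); (pending, 2, FL, 2)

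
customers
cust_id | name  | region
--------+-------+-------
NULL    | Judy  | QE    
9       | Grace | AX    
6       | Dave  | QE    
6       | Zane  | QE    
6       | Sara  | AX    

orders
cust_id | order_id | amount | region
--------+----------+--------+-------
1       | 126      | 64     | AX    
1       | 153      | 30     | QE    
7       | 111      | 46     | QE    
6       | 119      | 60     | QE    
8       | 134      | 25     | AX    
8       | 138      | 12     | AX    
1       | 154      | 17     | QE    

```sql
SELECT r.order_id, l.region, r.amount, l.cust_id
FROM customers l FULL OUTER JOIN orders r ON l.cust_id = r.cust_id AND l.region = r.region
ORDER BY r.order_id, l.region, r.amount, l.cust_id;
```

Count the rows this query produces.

FULL OUTER JOIN keeps every row from both sides; unmatched rows get NULL for the other side's columns.
Matching on l.cust_id = r.cust_id AND l.region = r.region. A NULL in a compared column never satisfies the condition.
- l (cust_id=NULL, region=QE) has no partner → padded with NULL.
- l (cust_id=9, region=AX) has no partner → padded with NULL.
- l (cust_id=6, region=QE) pairs with 1 row(s) of r.
- l (cust_id=6, region=QE) pairs with 1 row(s) of r.
- l (cust_id=6, region=AX) has no partner → padded with NULL.
- 6 row(s) from r found no l partner → padded with NULL.
Total: 2 matched + 9 padded = 11 rows.

11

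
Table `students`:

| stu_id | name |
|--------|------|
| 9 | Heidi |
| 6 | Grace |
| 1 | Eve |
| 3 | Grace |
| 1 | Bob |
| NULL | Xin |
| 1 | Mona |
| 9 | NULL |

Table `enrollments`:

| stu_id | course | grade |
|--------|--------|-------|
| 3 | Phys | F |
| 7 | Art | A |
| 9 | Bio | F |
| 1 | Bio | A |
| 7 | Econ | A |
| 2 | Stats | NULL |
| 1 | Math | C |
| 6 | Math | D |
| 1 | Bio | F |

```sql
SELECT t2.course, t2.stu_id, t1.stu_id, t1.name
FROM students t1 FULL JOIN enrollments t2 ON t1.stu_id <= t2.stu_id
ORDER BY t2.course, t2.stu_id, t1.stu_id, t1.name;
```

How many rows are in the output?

39

FULL OUTER JOIN keeps every row from both sides; unmatched rows get NULL for the other side's columns.
Matching on t1.stu_id <= t2.stu_id. A NULL in a compared column never satisfies the condition.
- t1 row (stu_id=9): matches 1 t2 row(s) → 1 output row(s).
- t1 row (stu_id=6): matches 4 t2 row(s) → 4 output row(s).
- t1 row (stu_id=1): matches 9 t2 row(s) → 9 output row(s).
- t1 row (stu_id=3): matches 5 t2 row(s) → 5 output row(s).
- t1 row (stu_id=1): matches 9 t2 row(s) → 9 output row(s).
- t1 row (stu_id=NULL): no match → kept, t2 columns NULL.
- t1 row (stu_id=1): matches 9 t2 row(s) → 9 output row(s).
- t1 row (stu_id=9): matches 1 t2 row(s) → 1 output row(s).
Total: 38 matched + 1 padded = 39 rows.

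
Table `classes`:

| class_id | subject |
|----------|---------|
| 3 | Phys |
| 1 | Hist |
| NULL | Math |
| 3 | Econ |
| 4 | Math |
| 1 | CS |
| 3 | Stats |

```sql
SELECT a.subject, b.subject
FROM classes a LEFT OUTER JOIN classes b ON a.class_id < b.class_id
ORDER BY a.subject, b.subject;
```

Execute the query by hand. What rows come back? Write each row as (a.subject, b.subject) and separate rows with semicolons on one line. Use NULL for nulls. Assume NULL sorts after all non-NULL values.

LEFT JOIN keeps every row from `classes a`; unmatched rows get NULL for `classes b`'s columns.
Matching on a.class_id < b.class_id. A NULL in a compared column never satisfies the condition.
Matched pairs: 11; unmatched a rows kept: 2.

(CS, Econ); (CS, Math); (CS, Phys); (CS, Stats); (Econ, Math); (Hist, Econ); (Hist, Math); (Hist, Phys); (Hist, Stats); (Math, NULL); (Math, NULL); (Phys, Math); (Stats, Math)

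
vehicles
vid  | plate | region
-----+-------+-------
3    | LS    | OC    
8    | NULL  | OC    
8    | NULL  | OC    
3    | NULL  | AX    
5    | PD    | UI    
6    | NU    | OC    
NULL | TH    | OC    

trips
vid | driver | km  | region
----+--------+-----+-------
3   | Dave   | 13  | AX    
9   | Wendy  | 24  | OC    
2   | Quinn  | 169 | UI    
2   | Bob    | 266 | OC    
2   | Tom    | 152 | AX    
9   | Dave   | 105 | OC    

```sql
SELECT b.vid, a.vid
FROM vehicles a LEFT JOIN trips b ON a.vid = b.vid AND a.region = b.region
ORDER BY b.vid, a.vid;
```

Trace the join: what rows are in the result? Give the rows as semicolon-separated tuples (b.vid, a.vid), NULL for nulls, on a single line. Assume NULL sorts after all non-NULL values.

(3, 3); (NULL, 3); (NULL, 5); (NULL, 6); (NULL, 8); (NULL, 8); (NULL, NULL)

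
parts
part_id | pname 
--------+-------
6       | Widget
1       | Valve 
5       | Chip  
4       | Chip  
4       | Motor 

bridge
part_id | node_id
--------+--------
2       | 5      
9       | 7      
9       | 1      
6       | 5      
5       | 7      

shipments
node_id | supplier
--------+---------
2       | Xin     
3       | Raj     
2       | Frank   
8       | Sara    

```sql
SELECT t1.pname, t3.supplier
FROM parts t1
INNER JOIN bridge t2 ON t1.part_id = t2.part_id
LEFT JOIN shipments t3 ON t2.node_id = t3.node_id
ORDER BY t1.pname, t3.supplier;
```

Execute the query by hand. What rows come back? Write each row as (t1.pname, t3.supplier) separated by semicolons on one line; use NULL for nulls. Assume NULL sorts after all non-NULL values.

(Chip, NULL); (Widget, NULL)

Evaluate left to right. First `parts t1 INNER JOIN bridge t2` on part_id: 2 row(s).
Then LEFT JOIN `shipments t3` on node_id: each of those 2 rows is kept; rows whose t2.node_id has no match in t3 get NULL for t3's columns.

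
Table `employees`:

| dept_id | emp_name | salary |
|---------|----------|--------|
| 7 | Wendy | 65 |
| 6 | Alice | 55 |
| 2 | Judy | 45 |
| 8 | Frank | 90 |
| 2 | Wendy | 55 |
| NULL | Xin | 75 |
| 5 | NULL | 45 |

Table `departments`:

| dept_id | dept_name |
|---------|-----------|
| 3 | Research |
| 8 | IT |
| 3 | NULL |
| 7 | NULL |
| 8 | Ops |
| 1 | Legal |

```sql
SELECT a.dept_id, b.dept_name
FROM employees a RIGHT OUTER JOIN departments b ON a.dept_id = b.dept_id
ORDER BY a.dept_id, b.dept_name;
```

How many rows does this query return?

6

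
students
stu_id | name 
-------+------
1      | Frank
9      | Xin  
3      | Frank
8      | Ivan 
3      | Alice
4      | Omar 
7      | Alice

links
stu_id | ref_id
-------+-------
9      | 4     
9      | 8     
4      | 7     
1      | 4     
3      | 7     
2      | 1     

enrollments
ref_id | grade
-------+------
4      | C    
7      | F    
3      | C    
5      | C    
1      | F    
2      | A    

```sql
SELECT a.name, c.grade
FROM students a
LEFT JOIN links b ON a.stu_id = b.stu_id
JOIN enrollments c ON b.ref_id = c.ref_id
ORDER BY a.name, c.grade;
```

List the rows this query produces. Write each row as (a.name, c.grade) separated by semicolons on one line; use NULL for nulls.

Joins associate left-to-right: students LEFT JOIN links on stu_id gives 8 intermediate row(s).
Then INNER JOIN `enrollments c` on ref_id: keep only rows whose b.ref_id appears in c.

(Alice, F); (Frank, C); (Frank, F); (Omar, F); (Xin, C)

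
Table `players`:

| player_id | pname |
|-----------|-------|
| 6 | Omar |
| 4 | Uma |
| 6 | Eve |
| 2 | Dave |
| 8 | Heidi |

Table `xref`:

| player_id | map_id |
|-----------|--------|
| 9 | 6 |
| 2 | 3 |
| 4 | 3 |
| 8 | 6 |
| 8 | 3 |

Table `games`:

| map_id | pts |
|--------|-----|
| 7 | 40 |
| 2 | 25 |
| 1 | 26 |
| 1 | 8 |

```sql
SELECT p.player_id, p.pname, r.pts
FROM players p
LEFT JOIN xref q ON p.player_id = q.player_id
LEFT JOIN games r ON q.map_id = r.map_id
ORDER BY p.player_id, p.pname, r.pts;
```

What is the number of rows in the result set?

Step 1 — p LEFT JOIN q on player_id → 6 row(s).
Then LEFT JOIN `games r` on map_id: each of those 6 rows is kept; rows whose q.map_id has no match in r get NULL for r's columns.
Result: 6 row(s).

6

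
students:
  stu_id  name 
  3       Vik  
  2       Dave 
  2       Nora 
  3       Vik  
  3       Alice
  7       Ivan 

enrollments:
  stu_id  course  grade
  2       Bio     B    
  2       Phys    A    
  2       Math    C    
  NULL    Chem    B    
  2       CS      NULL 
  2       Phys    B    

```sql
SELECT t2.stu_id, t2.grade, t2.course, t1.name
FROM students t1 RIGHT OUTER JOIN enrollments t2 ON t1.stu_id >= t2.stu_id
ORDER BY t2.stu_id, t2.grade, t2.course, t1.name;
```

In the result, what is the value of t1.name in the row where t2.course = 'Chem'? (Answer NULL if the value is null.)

NULL

RIGHT JOIN keeps every row from `enrollments`; unmatched rows get NULL for `students`'s columns.
Matching on t1.stu_id >= t2.stu_id. A NULL in a compared column never satisfies the condition.
Matched pairs: 30; unmatched t2 rows kept: 1.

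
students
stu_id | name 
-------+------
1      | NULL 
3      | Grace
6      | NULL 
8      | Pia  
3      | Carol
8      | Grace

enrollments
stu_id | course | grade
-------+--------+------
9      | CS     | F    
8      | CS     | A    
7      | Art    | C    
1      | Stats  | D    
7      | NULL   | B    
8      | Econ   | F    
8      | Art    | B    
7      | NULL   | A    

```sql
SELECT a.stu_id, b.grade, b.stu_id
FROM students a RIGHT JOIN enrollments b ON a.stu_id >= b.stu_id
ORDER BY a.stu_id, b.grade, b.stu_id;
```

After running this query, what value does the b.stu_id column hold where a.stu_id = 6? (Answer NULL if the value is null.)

RIGHT JOIN keeps every row from `enrollments`; unmatched rows get NULL for `students`'s columns.
Matching on a.stu_id >= b.stu_id.
- a (stu_id=1) pairs with 1 row(s) of b.
- a (stu_id=3) pairs with 1 row(s) of b.
- a (stu_id=6) pairs with 1 row(s) of b.
- a (stu_id=8) pairs with 7 row(s) of b.
- a (stu_id=3) pairs with 1 row(s) of b.
- a (stu_id=8) pairs with 7 row(s) of b.
- plus 1 unmatched b row(s), each kept with NULL a columns.

1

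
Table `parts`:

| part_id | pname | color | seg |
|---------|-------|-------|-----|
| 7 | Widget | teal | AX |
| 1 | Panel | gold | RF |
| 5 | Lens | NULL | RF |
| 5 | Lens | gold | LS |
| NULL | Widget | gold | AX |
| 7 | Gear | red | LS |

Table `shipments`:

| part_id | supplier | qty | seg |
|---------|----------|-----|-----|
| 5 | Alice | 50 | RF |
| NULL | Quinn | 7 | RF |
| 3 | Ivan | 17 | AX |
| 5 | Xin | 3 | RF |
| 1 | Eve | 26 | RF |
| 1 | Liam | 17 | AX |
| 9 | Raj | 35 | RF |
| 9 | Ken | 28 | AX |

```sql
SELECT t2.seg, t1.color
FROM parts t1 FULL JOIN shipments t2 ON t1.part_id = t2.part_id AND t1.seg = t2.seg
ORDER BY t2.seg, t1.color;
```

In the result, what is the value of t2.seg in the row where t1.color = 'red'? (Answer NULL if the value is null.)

NULL

FULL OUTER JOIN keeps every row from both sides; unmatched rows get NULL for the other side's columns.
Matching on t1.part_id = t2.part_id AND t1.seg = t2.seg. A NULL in a compared column never satisfies the condition.
- t1[0] part_id=7, seg=AX → no match; kept with NULLs on the t2 side.
- t1[1] part_id=1, seg=RF → 1 match(es) in t2 → 1 row(s).
- t1[2] part_id=5, seg=RF → 2 match(es) in t2 → 2 row(s).
- t1[3] part_id=5, seg=LS → no match; kept with NULLs on the t2 side.
- t1[4] part_id=NULL, seg=AX → no match; kept with NULLs on the t2 side.
- t1[5] part_id=7, seg=LS → no match; kept with NULLs on the t2 side.
- 5 row(s) from t2 found no t1 partner → padded with NULL.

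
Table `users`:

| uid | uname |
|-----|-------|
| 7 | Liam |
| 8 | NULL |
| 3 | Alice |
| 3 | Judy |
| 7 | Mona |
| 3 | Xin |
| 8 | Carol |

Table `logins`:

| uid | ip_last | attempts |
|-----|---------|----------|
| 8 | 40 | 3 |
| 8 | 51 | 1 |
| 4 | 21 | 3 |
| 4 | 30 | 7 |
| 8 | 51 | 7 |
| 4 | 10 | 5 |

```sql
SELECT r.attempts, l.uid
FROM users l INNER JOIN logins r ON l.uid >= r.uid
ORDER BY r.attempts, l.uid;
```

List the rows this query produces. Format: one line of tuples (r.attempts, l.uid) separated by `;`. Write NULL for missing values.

INNER JOIN keeps only pairs where the ON condition holds.
Matching on l.uid >= r.uid.
- uid=7: 3 matching r row(s), so 3 row(s) emitted.
- uid=8: 6 matching r row(s), so 6 row(s) emitted.
- uid=3: no matching r row, dropped.
- uid=3: no matching r row, dropped.
- uid=7: 3 matching r row(s), so 3 row(s) emitted.
- uid=3: no matching r row, dropped.
- uid=8: 6 matching r row(s), so 6 row(s) emitted.

(1, 8); (1, 8); (3, 7); (3, 7); (3, 8); (3, 8); (3, 8); (3, 8); (5, 7); (5, 7); (5, 8); (5, 8); (7, 7); (7, 7); (7, 8); (7, 8); (7, 8); (7, 8)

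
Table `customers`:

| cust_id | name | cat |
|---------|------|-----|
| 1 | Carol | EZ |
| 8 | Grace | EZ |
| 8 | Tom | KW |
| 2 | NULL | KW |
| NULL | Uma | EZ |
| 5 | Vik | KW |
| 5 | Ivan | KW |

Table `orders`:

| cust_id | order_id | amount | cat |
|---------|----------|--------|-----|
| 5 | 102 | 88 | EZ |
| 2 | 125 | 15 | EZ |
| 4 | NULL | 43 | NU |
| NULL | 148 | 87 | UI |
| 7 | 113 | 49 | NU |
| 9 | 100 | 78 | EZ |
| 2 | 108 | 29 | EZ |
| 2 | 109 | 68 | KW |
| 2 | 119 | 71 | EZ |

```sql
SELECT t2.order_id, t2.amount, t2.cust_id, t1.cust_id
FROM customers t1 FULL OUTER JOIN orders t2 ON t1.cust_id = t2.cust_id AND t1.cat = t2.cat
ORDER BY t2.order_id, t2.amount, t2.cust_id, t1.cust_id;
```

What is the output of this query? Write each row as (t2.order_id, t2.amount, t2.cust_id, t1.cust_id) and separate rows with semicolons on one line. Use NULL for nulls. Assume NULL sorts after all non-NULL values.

(100, 78, 9, NULL); (102, 88, 5, NULL); (108, 29, 2, NULL); (109, 68, 2, 2); (113, 49, 7, NULL); (119, 71, 2, NULL); (125, 15, 2, NULL); (148, 87, NULL, NULL); (NULL, 43, 4, NULL); (NULL, NULL, NULL, 1); (NULL, NULL, NULL, 5); (NULL, NULL, NULL, 5); (NULL, NULL, NULL, 8); (NULL, NULL, NULL, 8); (NULL, NULL, NULL, NULL)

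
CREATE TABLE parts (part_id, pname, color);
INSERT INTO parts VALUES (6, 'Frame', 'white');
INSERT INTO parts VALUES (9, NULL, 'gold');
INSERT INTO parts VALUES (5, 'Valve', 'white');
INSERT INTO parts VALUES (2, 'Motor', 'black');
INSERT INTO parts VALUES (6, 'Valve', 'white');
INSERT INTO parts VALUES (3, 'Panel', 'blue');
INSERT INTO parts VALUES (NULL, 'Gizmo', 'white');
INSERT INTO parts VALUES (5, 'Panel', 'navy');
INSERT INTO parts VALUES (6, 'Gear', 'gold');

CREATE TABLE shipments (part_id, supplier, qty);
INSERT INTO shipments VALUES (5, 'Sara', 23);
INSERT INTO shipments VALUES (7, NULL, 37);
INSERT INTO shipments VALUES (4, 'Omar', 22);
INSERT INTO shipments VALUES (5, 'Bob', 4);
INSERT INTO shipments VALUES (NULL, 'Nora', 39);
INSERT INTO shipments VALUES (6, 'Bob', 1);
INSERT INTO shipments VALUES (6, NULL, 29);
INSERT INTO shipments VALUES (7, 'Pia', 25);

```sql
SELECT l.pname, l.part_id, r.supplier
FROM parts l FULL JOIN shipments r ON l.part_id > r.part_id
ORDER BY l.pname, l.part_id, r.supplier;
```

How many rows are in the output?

FULL OUTER JOIN keeps every row from both sides; unmatched rows get NULL for the other side's columns.
Matching on l.part_id > r.part_id. A NULL in a compared column never satisfies the condition.
- l row (part_id=6): matches 3 r row(s) → 3 output row(s).
- l row (part_id=9): matches 7 r row(s) → 7 output row(s).
- l row (part_id=5): matches 1 r row(s) → 1 output row(s).
- l row (part_id=2): no match → kept, r columns NULL.
- l row (part_id=6): matches 3 r row(s) → 3 output row(s).
- l row (part_id=3): no match → kept, r columns NULL.
- l row (part_id=NULL): no match → kept, r columns NULL.
- l row (part_id=5): matches 1 r row(s) → 1 output row(s).
- l row (part_id=6): matches 3 r row(s) → 3 output row(s).
- plus 1 unmatched r row(s), each kept with NULL l columns.
Total: 18 matched + 4 padded = 22 rows.

22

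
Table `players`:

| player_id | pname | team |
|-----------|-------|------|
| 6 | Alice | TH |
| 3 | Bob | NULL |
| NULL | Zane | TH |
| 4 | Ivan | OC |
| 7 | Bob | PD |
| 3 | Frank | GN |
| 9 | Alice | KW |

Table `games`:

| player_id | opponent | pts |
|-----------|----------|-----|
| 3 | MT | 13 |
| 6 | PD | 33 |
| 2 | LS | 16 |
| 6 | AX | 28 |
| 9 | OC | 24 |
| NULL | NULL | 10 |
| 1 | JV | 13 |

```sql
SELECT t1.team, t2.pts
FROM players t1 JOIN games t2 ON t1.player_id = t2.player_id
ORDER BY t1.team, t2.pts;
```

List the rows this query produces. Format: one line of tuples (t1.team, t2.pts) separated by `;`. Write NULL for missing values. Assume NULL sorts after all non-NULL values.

INNER JOIN keeps only pairs where the ON condition holds.
Matching on t1.player_id = t2.player_id. A NULL in a compared column never satisfies the condition.
- t1 row (player_id=6): matches 2 t2 row(s) → 2 output row(s).
- t1 row (player_id=3): matches 1 t2 row(s) → 1 output row(s).
- t1 row (player_id=NULL): no match → dropped.
- t1 row (player_id=4): no match → dropped.
- t1 row (player_id=7): no match → dropped.
- t1 row (player_id=3): matches 1 t2 row(s) → 1 output row(s).
- t1 row (player_id=9): matches 1 t2 row(s) → 1 output row(s).
After projecting and ordering:
t1.team | t2.pts
GN | 13
KW | 24
TH | 28
TH | 33
NULL | 13

(GN, 13); (KW, 24); (TH, 28); (TH, 33); (NULL, 13)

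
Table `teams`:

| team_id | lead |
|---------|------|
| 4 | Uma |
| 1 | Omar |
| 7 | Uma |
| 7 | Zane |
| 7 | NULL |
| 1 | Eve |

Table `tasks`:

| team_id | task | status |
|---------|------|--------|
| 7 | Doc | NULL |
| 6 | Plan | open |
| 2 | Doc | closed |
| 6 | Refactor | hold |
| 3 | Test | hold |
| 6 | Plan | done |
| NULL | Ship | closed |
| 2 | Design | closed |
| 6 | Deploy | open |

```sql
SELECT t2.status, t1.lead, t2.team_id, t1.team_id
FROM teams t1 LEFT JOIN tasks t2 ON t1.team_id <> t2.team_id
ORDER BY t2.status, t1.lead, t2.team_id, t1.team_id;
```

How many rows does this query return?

LEFT JOIN keeps every row from `teams`; unmatched rows get NULL for `tasks`'s columns.
Matching on t1.team_id <> t2.team_id. A NULL in a compared column never satisfies the condition.
- t1 row (team_id=4): matches 8 t2 row(s) → 8 output row(s).
- t1 row (team_id=1): matches 8 t2 row(s) → 8 output row(s).
- t1 row (team_id=7): matches 7 t2 row(s) → 7 output row(s).
- t1 row (team_id=7): matches 7 t2 row(s) → 7 output row(s).
- t1 row (team_id=7): matches 7 t2 row(s) → 7 output row(s).
- t1 row (team_id=1): matches 8 t2 row(s) → 8 output row(s).
Total: 45 rows.

45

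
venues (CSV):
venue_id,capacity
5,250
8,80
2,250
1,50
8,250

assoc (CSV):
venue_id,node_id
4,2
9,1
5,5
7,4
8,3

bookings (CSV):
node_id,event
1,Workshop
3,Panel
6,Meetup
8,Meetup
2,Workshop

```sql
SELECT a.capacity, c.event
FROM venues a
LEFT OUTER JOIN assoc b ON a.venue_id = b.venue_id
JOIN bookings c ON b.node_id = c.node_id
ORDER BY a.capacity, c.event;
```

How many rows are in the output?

2

Step 1 — a LEFT JOIN b on venue_id → 5 row(s).
Then INNER JOIN `bookings c` on node_id: keep only rows whose b.node_id appears in c.
Result: 2 row(s).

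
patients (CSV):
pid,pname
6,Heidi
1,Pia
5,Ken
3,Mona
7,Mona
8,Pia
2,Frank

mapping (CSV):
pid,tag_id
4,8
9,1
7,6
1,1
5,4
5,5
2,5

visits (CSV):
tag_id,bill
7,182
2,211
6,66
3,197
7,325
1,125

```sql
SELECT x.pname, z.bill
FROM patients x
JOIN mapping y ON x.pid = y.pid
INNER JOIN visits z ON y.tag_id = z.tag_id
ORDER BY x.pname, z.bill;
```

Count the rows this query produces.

2

Evaluate left to right. First `patients x INNER JOIN mapping y` on pid: 5 row(s).
Then INNER JOIN `visits z` on tag_id: keep only rows whose y.tag_id appears in z.
Result: 2 row(s).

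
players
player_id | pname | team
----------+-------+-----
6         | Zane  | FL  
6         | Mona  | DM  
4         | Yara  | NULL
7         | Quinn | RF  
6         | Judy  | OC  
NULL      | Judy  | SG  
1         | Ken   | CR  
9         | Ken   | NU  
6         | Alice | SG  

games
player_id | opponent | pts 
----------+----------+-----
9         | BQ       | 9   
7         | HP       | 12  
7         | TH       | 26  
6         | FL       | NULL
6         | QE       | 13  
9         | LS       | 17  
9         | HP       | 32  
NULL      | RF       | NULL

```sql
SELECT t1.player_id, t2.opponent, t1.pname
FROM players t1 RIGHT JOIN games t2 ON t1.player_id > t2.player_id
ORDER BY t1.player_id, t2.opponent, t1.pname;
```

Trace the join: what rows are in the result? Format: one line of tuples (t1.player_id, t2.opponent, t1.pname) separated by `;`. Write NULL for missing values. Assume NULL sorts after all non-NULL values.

(7, FL, Quinn); (7, QE, Quinn); (9, FL, Ken); (9, HP, Ken); (9, QE, Ken); (9, TH, Ken); (NULL, BQ, NULL); (NULL, HP, NULL); (NULL, LS, NULL); (NULL, RF, NULL)

RIGHT JOIN keeps every row from `games`; unmatched rows get NULL for `players`'s columns.
Matching on t1.player_id > t2.player_id. A NULL in a compared column never satisfies the condition.
- player_id=6: no matching t2 row.
- player_id=6: no matching t2 row.
- player_id=4: no matching t2 row.
- player_id=7: 2 matching t2 row(s), so 2 row(s) emitted.
- player_id=6: no matching t2 row.
- player_id=NULL: no matching t2 row.
- player_id=1: no matching t2 row.
- player_id=9: 4 matching t2 row(s), so 4 row(s) emitted.
- player_id=6: no matching t2 row.
- plus 4 unmatched t2 row(s), each kept with NULL t1 columns.
After projecting and ordering:
t1.player_id | t2.opponent | t1.pname
7 | FL | Quinn
7 | QE | Quinn
9 | FL | Ken
9 | HP | Ken
9 | QE | Ken
9 | TH | Ken
NULL | BQ | NULL
NULL | HP | NULL
NULL | LS | NULL
NULL | RF | NULL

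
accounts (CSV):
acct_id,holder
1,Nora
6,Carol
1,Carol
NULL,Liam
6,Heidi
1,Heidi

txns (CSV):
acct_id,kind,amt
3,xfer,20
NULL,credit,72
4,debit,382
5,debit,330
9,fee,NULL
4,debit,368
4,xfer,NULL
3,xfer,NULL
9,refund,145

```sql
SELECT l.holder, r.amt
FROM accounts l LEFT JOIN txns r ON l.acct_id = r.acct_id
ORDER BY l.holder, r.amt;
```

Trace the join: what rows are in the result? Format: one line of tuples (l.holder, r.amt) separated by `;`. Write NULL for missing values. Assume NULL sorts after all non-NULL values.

(Carol, NULL); (Carol, NULL); (Heidi, NULL); (Heidi, NULL); (Liam, NULL); (Nora, NULL)

LEFT JOIN keeps every row from `accounts`; unmatched rows get NULL for `txns`'s columns.
Matching on l.acct_id = r.acct_id. A NULL in a compared column never satisfies the condition.
- l (acct_id=1) has no partner → padded with NULL.
- l (acct_id=6) has no partner → padded with NULL.
- l (acct_id=1) has no partner → padded with NULL.
- l (acct_id=NULL) has no partner → padded with NULL.
- l (acct_id=6) has no partner → padded with NULL.
- l (acct_id=1) has no partner → padded with NULL.
After projecting and ordering:
l.holder | r.amt
Carol | NULL
Carol | NULL
Heidi | NULL
Heidi | NULL
Liam | NULL
Nora | NULL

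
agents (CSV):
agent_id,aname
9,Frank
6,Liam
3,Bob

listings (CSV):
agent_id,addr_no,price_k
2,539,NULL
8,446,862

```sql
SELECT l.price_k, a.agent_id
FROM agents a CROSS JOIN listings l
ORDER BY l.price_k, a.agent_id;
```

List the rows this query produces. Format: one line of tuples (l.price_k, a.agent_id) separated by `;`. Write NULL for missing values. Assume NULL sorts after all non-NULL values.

(862, 3); (862, 6); (862, 9); (NULL, 3); (NULL, 6); (NULL, 9)

CROSS JOIN pairs every row of `agents` with every row of `listings`: 3 × 2 = 6 rows.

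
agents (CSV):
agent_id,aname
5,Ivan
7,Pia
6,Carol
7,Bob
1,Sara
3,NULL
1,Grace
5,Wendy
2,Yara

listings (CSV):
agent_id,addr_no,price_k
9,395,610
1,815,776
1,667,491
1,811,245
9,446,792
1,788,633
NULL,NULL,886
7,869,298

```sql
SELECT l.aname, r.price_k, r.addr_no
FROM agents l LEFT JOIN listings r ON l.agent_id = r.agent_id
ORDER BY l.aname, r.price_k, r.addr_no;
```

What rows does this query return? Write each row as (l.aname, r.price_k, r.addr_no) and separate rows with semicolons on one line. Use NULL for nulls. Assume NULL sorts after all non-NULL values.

(Bob, 298, 869); (Carol, NULL, NULL); (Grace, 245, 811); (Grace, 491, 667); (Grace, 633, 788); (Grace, 776, 815); (Ivan, NULL, NULL); (Pia, 298, 869); (Sara, 245, 811); (Sara, 491, 667); (Sara, 633, 788); (Sara, 776, 815); (Wendy, NULL, NULL); (Yara, NULL, NULL); (NULL, NULL, NULL)

LEFT JOIN keeps every row from `agents`; unmatched rows get NULL for `listings`'s columns.
Matching on l.agent_id = r.agent_id. A NULL in a compared column never satisfies the condition.
Matched pairs: 10; unmatched l rows kept: 5.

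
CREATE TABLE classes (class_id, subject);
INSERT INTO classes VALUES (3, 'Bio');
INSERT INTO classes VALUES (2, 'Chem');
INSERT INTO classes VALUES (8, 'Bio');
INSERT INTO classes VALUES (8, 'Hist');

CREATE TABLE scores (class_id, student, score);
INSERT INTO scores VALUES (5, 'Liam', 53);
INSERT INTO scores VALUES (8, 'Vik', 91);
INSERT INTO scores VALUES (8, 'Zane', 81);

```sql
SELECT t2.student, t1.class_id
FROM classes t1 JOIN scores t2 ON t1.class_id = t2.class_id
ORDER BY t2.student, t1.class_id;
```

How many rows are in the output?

4

INNER JOIN keeps only pairs where the ON condition holds.
Matching on t1.class_id = t2.class_id.
Matched pairs: 4.
Total: 4 rows.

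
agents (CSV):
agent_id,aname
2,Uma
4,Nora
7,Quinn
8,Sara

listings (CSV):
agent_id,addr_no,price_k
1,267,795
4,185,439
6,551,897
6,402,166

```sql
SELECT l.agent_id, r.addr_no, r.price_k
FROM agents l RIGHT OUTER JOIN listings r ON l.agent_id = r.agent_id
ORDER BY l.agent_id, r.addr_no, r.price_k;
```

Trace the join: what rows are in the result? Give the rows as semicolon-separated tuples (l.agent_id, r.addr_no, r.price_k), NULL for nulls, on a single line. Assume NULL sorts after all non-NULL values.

(4, 185, 439); (NULL, 267, 795); (NULL, 402, 166); (NULL, 551, 897)

RIGHT JOIN keeps every row from `listings`; unmatched rows get NULL for `agents`'s columns.
Matching on l.agent_id = r.agent_id.
- agent_id=2: no matching r row.
- agent_id=4: 1 matching r row(s), so 1 row(s) emitted.
- agent_id=7: no matching r row.
- agent_id=8: no matching r row.
- plus 3 unmatched r row(s), each kept with NULL l columns.
After projecting and ordering:
l.agent_id | r.addr_no | r.price_k
4 | 185 | 439
NULL | 267 | 795
NULL | 402 | 166
NULL | 551 | 897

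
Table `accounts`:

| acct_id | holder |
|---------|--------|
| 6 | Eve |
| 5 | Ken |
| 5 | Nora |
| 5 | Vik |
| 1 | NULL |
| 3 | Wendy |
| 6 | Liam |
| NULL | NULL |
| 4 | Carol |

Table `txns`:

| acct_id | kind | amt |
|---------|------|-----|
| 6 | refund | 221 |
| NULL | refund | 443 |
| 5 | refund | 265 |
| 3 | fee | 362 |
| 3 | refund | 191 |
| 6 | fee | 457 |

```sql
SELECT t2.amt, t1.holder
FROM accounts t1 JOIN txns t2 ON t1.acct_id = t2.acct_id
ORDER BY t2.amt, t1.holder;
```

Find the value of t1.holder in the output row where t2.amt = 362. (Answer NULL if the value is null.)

INNER JOIN keeps only pairs where the ON condition holds.
Matching on t1.acct_id = t2.acct_id. A NULL in a compared column never satisfies the condition.
- acct_id=6: 2 matching t2 row(s), so 2 row(s) emitted.
- acct_id=5: 1 matching t2 row(s), so 1 row(s) emitted.
- acct_id=5: 1 matching t2 row(s), so 1 row(s) emitted.
- acct_id=5: 1 matching t2 row(s), so 1 row(s) emitted.
- acct_id=1: no matching t2 row, dropped.
- acct_id=3: 2 matching t2 row(s), so 2 row(s) emitted.
- acct_id=6: 2 matching t2 row(s), so 2 row(s) emitted.
- acct_id=NULL: no matching t2 row, dropped.
- acct_id=4: no matching t2 row, dropped.

Wendy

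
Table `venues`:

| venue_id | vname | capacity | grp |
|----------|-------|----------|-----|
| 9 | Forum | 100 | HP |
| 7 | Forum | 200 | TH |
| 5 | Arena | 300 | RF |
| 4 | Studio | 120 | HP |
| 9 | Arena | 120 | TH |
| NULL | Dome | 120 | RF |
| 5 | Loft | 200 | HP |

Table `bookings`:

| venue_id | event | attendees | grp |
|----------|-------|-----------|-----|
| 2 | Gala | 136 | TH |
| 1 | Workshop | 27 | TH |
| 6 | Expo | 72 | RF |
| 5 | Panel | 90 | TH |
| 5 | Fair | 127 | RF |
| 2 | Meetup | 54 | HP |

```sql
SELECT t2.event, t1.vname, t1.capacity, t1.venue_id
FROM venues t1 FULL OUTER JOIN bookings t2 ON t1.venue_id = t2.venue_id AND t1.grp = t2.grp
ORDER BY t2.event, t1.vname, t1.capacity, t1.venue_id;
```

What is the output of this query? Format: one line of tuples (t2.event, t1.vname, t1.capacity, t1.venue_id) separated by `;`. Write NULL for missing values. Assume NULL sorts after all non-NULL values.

(Expo, NULL, NULL, NULL); (Fair, Arena, 300, 5); (Gala, NULL, NULL, NULL); (Meetup, NULL, NULL, NULL); (Panel, NULL, NULL, NULL); (Workshop, NULL, NULL, NULL); (NULL, Arena, 120, 9); (NULL, Dome, 120, NULL); (NULL, Forum, 100, 9); (NULL, Forum, 200, 7); (NULL, Loft, 200, 5); (NULL, Studio, 120, 4)

FULL OUTER JOIN keeps every row from both sides; unmatched rows get NULL for the other side's columns.
Matching on t1.venue_id = t2.venue_id AND t1.grp = t2.grp. A NULL in a compared column never satisfies the condition.
Matched pairs: 1; unmatched t1 rows kept: 6; unmatched t2 rows kept: 5.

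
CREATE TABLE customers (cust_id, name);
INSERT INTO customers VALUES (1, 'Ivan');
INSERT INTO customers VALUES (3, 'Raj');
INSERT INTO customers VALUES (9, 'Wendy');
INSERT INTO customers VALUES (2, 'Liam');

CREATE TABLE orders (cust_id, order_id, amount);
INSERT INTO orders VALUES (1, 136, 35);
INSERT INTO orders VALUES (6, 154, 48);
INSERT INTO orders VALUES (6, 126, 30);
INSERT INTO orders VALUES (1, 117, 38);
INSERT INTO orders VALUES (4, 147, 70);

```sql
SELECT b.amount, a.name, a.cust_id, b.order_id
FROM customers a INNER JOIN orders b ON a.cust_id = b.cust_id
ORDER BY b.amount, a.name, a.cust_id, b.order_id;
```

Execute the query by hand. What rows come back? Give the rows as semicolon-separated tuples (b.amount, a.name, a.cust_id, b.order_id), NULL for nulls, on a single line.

INNER JOIN keeps only pairs where the ON condition holds.
Matching on a.cust_id = b.cust_id.
Matched pairs: 2.

(35, Ivan, 1, 136); (38, Ivan, 1, 117)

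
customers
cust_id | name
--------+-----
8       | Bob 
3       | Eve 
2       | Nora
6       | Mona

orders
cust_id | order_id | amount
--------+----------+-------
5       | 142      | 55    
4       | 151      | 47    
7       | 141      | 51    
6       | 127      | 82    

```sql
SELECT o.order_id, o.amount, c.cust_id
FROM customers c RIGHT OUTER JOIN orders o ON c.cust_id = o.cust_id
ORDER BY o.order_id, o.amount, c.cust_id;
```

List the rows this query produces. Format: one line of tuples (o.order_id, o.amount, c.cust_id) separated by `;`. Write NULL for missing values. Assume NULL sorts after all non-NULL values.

RIGHT JOIN keeps every row from `orders`; unmatched rows get NULL for `customers`'s columns.
Matching on c.cust_id = o.cust_id.
- c row (cust_id=8): no match.
- c row (cust_id=3): no match.
- c row (cust_id=2): no match.
- c row (cust_id=6): matches 1 o row(s) → 1 output row(s).
- 3 row(s) from o found no c partner → padded with NULL.
After projecting and ordering:
o.order_id | o.amount | c.cust_id
127 | 82 | 6
141 | 51 | NULL
142 | 55 | NULL
151 | 47 | NULL

(127, 82, 6); (141, 51, NULL); (142, 55, NULL); (151, 47, NULL)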